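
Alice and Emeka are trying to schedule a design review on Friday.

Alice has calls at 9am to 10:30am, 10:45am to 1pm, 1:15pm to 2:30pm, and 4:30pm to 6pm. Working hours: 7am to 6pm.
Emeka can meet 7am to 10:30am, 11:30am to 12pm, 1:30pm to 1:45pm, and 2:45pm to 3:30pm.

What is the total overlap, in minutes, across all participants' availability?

165 minutes

Alice free within 07:00–18:00: 07:00–09:00, 10:30–10:45, 13:00–13:15, 14:30–16:30.
Alice ∩ Emeka: 07:00–09:00, 14:45–15:30.
Total common minutes: 120 + 45 = 165.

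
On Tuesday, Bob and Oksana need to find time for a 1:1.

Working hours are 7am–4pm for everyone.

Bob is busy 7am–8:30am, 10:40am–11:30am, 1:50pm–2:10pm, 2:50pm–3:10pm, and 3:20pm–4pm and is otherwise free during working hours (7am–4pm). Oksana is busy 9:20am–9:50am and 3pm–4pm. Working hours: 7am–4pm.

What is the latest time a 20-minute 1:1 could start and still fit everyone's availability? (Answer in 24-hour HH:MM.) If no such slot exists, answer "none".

14:30

Bob free within 07:00–16:00: 08:30–10:40, 11:30–13:50, 14:10–14:50, 15:10–15:20.
Oksana free within 07:00–16:00: 07:00–09:20, 09:50–15:00.
Bob ∩ Oksana: 08:30–09:20, 09:50–10:40, 11:30–13:50, 14:10–14:50.
Windows ≥ 20 min: 08:30–09:20, 09:50–10:40, 11:30–13:50, 14:10–14:50.
Latest start in the last window 14:10–14:50 is 14:50 − 20 min = 14:30.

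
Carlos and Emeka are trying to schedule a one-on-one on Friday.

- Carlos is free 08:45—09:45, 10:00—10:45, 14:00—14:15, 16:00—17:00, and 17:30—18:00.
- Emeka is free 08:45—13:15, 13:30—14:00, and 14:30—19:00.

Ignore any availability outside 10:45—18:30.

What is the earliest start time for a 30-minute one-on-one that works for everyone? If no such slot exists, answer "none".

16:00

Carlos ∩ Emeka: 08:45–09:45, 10:00–10:45, 16:00–17:00, 17:30–18:00.
Restricted to 10:45–18:30: 16:00–17:00, 17:30–18:00.
Windows ≥ 30 min: 16:00–17:00, 17:30–18:00.
Earliest such window starts at 16:00.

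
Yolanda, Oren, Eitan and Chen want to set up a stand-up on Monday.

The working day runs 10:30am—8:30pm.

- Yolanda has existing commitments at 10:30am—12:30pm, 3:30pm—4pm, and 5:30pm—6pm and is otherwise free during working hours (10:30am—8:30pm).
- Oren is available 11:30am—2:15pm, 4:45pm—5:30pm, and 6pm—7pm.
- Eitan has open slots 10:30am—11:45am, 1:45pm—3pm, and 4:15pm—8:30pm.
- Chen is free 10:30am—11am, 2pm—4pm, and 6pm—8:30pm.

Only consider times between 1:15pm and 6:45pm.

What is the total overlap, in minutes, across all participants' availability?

Yolanda free within 10:30–20:30: 12:30–15:30, 16:00–17:30, 18:00–20:30.
Yolanda ∩ Oren: 12:30–14:15, 16:45–17:30, 18:00–19:00.
Yolanda ∩ Oren ∩ Eitan: 13:45–14:15, 16:45–17:30, 18:00–19:00.
Yolanda ∩ Oren ∩ Eitan ∩ Chen: 14:00–14:15, 18:00–19:00.
Restricted to 13:15–18:45: 14:00–14:15, 18:00–18:45.
Total common minutes: 15 + 45 = 60.

60 minutes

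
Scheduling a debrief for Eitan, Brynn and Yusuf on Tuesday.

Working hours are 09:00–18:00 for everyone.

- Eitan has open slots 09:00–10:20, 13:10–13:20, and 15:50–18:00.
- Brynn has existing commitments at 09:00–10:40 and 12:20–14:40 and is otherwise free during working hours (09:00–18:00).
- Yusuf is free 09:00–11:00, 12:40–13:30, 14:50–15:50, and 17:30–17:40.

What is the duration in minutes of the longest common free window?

10 minutes

Brynn free within 09:00–18:00: 10:40–12:20, 14:40–18:00.
Eitan ∩ Brynn: 15:50–18:00.
Eitan ∩ Brynn ∩ Yusuf: 17:30–17:40.
Single common window of 10 minutes.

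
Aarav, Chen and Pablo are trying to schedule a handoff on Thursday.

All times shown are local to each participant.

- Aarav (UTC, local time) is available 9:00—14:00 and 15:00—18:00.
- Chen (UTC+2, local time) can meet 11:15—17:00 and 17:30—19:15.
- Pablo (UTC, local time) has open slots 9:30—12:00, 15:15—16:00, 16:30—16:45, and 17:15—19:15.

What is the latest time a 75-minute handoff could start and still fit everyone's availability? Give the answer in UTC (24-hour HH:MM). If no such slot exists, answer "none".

Aarav → UTC: 09:00–14:00, 15:00–18:00.
Chen → UTC: 09:15–15:00, 15:30–17:15.
Pablo → UTC: 09:30–12:00, 15:15–16:00, 16:30–16:45, 17:15–19:15.
Aarav ∩ Chen: 09:15–14:00, 15:30–17:15.
Aarav ∩ Chen ∩ Pablo: 09:30–12:00, 15:30–16:00, 16:30–16:45.
Windows ≥ 75 min: 09:30–12:00.
Latest start in the last window 09:30–12:00 is 12:00 − 75 min = 10:45.

10:45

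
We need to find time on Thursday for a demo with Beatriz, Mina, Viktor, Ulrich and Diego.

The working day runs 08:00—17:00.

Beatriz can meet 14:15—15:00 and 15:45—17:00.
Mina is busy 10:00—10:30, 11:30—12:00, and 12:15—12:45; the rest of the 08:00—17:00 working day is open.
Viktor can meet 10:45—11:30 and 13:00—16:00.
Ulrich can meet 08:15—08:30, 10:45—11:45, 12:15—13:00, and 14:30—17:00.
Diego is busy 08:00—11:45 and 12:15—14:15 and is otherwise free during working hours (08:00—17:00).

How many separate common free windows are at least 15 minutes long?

2

Mina free within 08:00–17:00: 08:00–10:00, 10:30–11:30, 12:00–12:15, 12:45–17:00.
Diego free within 08:00–17:00: 11:45–12:15, 14:15–17:00.
Beatriz ∩ Mina: 14:15–15:00, 15:45–17:00.
Beatriz ∩ Mina ∩ Viktor: 14:15–15:00, 15:45–16:00.
Beatriz ∩ Mina ∩ Viktor ∩ Ulrich: 14:30–15:00, 15:45–16:00.
Beatriz ∩ Mina ∩ Viktor ∩ Ulrich ∩ Diego: 14:30–15:00, 15:45–16:00.
Windows ≥ 15 min: 14:30–15:00, 15:45–16:00.
That's 2 windows.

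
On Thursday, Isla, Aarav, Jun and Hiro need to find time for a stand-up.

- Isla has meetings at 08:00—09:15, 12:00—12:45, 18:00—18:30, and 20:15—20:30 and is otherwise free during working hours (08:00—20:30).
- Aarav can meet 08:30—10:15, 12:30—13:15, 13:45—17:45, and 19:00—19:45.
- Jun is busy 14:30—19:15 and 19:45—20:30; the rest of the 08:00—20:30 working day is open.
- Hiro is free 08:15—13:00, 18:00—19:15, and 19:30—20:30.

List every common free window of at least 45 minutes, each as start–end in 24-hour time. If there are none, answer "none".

Isla free within 08:00–20:30: 09:15–12:00, 12:45–18:00, 18:30–20:15.
Jun free within 08:00–20:30: 08:00–14:30, 19:15–19:45.
Isla ∩ Aarav: 09:15–10:15, 12:45–13:15, 13:45–17:45, 19:00–19:45.
Isla ∩ Aarav ∩ Jun: 09:15–10:15, 12:45–13:15, 13:45–14:30, 19:15–19:45.
Isla ∩ Aarav ∩ Jun ∩ Hiro: 09:15–10:15, 12:45–13:00, 19:30–19:45.
Windows ≥ 45 min: 09:15–10:15.

09:15–10:15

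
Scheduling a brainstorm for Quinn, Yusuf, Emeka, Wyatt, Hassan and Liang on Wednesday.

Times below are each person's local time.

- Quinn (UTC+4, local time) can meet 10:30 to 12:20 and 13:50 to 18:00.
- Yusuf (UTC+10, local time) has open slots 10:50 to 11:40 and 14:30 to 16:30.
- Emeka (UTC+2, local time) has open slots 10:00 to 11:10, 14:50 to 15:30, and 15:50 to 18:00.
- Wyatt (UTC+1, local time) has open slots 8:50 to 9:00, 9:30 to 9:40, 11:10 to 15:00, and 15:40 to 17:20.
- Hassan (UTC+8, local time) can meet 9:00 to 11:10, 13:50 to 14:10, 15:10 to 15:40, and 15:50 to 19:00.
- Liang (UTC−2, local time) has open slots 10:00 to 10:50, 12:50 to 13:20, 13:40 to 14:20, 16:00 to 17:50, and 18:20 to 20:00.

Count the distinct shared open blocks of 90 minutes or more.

0

Quinn → UTC: 06:30–08:20, 09:50–14:00.
Yusuf → UTC: 00:50–01:40, 04:30–06:30.
Emeka → UTC: 08:00–09:10, 12:50–13:30, 13:50–16:00.
Wyatt → UTC: 07:50–08:00, 08:30–08:40, 10:10–14:00, 14:40–16:20.
Hassan → UTC: 01:00–03:10, 05:50–06:10, 07:10–07:40, 07:50–11:00.
Liang → UTC: 12:00–12:50, 14:50–15:20, 15:40–16:20, 18:00–19:50, 20:20–22:00.
Quinn ∩ Yusuf: (none).
Quinn ∩ Yusuf ∩ Emeka: (none).
Quinn ∩ Yusuf ∩ Emeka ∩ Wyatt: (none).
Quinn ∩ Yusuf ∩ Emeka ∩ Wyatt ∩ Hassan: (none).
Quinn ∩ Yusuf ∩ Emeka ∩ Wyatt ∩ Hassan ∩ Liang: (none).
Windows ≥ 90 min: (none).
That's 0 windows.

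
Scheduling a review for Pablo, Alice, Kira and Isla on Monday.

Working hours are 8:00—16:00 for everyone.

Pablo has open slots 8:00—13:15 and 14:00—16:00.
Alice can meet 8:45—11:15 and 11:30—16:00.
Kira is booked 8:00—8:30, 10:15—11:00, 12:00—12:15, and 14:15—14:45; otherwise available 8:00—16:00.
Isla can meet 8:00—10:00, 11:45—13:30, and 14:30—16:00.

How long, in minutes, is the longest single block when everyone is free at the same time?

Kira free within 08:00–16:00: 08:30–10:15, 11:00–12:00, 12:15–14:15, 14:45–16:00.
Pablo ∩ Alice: 08:45–11:15, 11:30–13:15, 14:00–16:00.
Pablo ∩ Alice ∩ Kira: 08:45–10:15, 11:00–11:15, 11:30–12:00, 12:15–13:15, 14:00–14:15, 14:45–16:00.
Pablo ∩ Alice ∩ Kira ∩ Isla: 08:45–10:00, 11:45–12:00, 12:15–13:15, 14:45–16:00.
Common window lengths: 75, 15, 60, 75 min; longest is 75.

75 minutes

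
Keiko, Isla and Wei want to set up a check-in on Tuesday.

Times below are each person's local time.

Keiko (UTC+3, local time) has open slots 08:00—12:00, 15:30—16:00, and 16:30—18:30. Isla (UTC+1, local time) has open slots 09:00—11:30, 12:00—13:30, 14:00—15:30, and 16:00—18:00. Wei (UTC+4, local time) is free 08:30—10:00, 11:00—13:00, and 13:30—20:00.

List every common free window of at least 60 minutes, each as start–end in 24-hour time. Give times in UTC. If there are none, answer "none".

08:00–09:00, 13:30–14:30

Keiko → UTC: 05:00–09:00, 12:30–13:00, 13:30–15:30.
Isla → UTC: 08:00–10:30, 11:00–12:30, 13:00–14:30, 15:00–17:00.
Wei → UTC: 04:30–06:00, 07:00–09:00, 09:30–16:00.
Keiko ∩ Isla: 08:00–09:00, 13:30–14:30, 15:00–15:30.
Keiko ∩ Isla ∩ Wei: 08:00–09:00, 13:30–14:30, 15:00–15:30.
Windows ≥ 60 min: 08:00–09:00, 13:30–14:30.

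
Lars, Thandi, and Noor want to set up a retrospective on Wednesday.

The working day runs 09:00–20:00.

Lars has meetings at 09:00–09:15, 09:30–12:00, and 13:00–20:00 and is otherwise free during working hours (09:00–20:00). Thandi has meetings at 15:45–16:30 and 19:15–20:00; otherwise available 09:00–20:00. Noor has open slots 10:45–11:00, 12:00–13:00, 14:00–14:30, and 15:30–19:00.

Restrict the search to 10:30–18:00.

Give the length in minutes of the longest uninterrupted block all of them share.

Lars free within 09:00–20:00: 09:15–09:30, 12:00–13:00.
Thandi free within 09:00–20:00: 09:00–15:45, 16:30–19:15.
Lars ∩ Thandi: 09:15–09:30, 12:00–13:00.
Lars ∩ Thandi ∩ Noor: 12:00–13:00.
Restricted to 10:30–18:00: 12:00–13:00.
Single common window of 60 minutes.

60 minutes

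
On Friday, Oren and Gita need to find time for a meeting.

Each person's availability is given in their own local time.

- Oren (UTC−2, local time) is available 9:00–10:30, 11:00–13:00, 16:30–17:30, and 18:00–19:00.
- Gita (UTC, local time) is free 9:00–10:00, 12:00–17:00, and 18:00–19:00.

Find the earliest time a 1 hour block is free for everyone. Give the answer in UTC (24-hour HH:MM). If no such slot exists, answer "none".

Oren → UTC: 11:00–12:30, 13:00–15:00, 18:30–19:30, 20:00–21:00.
Gita → UTC: 09:00–10:00, 12:00–17:00, 18:00–19:00.
Oren ∩ Gita: 12:00–12:30, 13:00–15:00, 18:30–19:00.
Windows ≥ 60 min: 13:00–15:00.
Earliest such window starts at 13:00.

13:00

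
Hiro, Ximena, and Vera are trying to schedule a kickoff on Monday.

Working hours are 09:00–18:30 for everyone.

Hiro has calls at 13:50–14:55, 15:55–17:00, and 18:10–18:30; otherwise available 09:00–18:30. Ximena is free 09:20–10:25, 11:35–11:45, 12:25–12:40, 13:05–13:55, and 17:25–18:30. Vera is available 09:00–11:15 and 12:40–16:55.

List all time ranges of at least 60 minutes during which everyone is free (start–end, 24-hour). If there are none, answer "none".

09:20–10:25

Hiro free within 09:00–18:30: 09:00–13:50, 14:55–15:55, 17:00–18:10.
Hiro ∩ Ximena: 09:20–10:25, 11:35–11:45, 12:25–12:40, 13:05–13:50, 17:25–18:10.
Hiro ∩ Ximena ∩ Vera: 09:20–10:25, 13:05–13:50.
Windows ≥ 60 min: 09:20–10:25.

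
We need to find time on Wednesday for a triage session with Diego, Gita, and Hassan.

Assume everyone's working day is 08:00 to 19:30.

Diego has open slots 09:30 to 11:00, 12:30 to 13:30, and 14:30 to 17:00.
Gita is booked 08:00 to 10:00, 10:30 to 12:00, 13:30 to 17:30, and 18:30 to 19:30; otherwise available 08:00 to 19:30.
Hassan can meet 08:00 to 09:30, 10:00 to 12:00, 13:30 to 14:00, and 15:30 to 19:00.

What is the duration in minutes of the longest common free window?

Gita free within 08:00–19:30: 10:00–10:30, 12:00–13:30, 17:30–18:30.
Diego ∩ Gita: 10:00–10:30, 12:30–13:30.
Diego ∩ Gita ∩ Hassan: 10:00–10:30.
Single common window of 30 minutes.

30 minutes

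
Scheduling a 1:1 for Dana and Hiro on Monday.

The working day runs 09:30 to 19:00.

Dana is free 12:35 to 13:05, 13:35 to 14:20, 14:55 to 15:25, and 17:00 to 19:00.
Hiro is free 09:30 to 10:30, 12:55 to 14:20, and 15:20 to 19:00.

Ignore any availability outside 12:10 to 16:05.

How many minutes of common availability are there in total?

Dana ∩ Hiro: 12:55–13:05, 13:35–14:20, 15:20–15:25, 17:00–19:00.
Restricted to 12:10–16:05: 12:55–13:05, 13:35–14:20, 15:20–15:25.
Total common minutes: 10 + 45 + 5 = 60.

60 minutes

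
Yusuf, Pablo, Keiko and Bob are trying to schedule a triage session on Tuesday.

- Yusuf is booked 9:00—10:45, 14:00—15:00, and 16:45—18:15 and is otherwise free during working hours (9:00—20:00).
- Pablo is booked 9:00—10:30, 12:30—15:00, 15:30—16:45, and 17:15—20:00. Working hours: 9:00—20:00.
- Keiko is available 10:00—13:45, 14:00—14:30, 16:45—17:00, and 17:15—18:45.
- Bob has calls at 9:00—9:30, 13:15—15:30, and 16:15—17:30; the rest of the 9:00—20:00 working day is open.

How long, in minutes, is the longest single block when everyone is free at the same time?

105 minutes

Yusuf free within 09:00–20:00: 10:45–14:00, 15:00–16:45, 18:15–20:00.
Pablo free within 09:00–20:00: 10:30–12:30, 15:00–15:30, 16:45–17:15.
Bob free within 09:00–20:00: 09:30–13:15, 15:30–16:15, 17:30–20:00.
Yusuf ∩ Pablo: 10:45–12:30, 15:00–15:30.
Yusuf ∩ Pablo ∩ Keiko: 10:45–12:30.
Yusuf ∩ Pablo ∩ Keiko ∩ Bob: 10:45–12:30.
Single common window of 105 minutes.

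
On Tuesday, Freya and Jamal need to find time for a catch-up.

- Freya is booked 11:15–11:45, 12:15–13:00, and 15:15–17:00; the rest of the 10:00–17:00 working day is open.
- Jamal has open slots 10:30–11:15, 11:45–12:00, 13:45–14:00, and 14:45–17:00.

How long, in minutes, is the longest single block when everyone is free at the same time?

45 minutes

Freya free within 10:00–17:00: 10:00–11:15, 11:45–12:15, 13:00–15:15.
Freya ∩ Jamal: 10:30–11:15, 11:45–12:00, 13:45–14:00, 14:45–15:15.
Common window lengths: 45, 15, 15, 30 min; longest is 45.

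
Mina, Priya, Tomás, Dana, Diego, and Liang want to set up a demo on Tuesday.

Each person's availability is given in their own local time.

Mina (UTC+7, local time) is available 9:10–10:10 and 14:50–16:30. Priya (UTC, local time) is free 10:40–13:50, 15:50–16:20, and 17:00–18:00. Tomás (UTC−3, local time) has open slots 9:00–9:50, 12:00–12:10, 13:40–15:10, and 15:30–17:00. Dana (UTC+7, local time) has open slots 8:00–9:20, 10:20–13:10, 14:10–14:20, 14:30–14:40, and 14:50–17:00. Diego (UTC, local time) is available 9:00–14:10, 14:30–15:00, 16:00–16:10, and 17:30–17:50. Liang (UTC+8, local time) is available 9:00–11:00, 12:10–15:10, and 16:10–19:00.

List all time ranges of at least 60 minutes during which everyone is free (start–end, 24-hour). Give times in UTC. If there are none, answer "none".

none

Mina → UTC: 02:10–03:10, 07:50–09:30.
Priya → UTC: 10:40–13:50, 15:50–16:20, 17:00–18:00.
Tomás → UTC: 12:00–12:50, 15:00–15:10, 16:40–18:10, 18:30–20:00.
Dana → UTC: 01:00–02:20, 03:20–06:10, 07:10–07:20, 07:30–07:40, 07:50–10:00.
Diego → UTC: 09:00–14:10, 14:30–15:00, 16:00–16:10, 17:30–17:50.
Liang → UTC: 01:00–03:00, 04:10–07:10, 08:10–11:00.
Mina ∩ Priya: (none).
Mina ∩ Priya ∩ Tomás: (none).
Mina ∩ Priya ∩ Tomás ∩ Dana: (none).
Mina ∩ Priya ∩ Tomás ∩ Dana ∩ Diego: (none).
Mina ∩ Priya ∩ Tomás ∩ Dana ∩ Diego ∩ Liang: (none).
Windows ≥ 60 min: (none).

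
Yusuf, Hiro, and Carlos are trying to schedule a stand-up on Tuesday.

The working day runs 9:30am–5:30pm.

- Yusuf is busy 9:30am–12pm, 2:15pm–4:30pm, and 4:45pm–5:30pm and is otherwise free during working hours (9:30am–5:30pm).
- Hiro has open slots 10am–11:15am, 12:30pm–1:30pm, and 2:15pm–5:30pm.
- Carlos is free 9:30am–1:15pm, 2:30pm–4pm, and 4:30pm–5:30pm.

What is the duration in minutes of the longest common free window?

Yusuf free within 09:30–17:30: 12:00–14:15, 16:30–16:45.
Yusuf ∩ Hiro: 12:30–13:30, 16:30–16:45.
Yusuf ∩ Hiro ∩ Carlos: 12:30–13:15, 16:30–16:45.
Common window lengths: 45, 15 min; longest is 45.

45 minutes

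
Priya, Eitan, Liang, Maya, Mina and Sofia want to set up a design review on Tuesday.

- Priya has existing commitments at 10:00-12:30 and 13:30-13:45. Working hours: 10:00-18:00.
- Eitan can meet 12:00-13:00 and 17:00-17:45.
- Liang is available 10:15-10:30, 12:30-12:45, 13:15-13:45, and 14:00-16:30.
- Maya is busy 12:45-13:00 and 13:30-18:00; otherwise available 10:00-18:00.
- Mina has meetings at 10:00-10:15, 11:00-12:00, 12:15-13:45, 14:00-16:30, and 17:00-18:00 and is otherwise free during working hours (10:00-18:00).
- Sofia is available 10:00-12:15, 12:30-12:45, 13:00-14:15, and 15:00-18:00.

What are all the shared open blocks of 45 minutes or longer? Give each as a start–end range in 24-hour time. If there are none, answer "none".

Priya free within 10:00–18:00: 12:30–13:30, 13:45–18:00.
Maya free within 10:00–18:00: 10:00–12:45, 13:00–13:30.
Mina free within 10:00–18:00: 10:15–11:00, 12:00–12:15, 13:45–14:00, 16:30–17:00.
Priya ∩ Eitan: 12:30–13:00, 17:00–17:45.
Priya ∩ Eitan ∩ Liang: 12:30–12:45.
Priya ∩ Eitan ∩ Liang ∩ Maya: 12:30–12:45.
Priya ∩ Eitan ∩ Liang ∩ Maya ∩ Mina: (none).
Priya ∩ Eitan ∩ Liang ∩ Maya ∩ Mina ∩ Sofia: (none).
Windows ≥ 45 min: (none).

none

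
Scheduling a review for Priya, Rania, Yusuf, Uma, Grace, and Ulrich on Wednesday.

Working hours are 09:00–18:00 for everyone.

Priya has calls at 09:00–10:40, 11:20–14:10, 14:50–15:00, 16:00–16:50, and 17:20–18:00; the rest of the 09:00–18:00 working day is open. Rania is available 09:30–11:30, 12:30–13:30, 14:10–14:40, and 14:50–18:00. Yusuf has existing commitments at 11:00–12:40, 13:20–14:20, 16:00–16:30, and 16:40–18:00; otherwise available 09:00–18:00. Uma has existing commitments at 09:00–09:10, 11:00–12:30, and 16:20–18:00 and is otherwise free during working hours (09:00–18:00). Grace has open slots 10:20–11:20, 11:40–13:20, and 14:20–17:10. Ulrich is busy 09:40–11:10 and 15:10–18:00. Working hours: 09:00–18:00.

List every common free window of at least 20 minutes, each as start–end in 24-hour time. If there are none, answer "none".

Priya free within 09:00–18:00: 10:40–11:20, 14:10–14:50, 15:00–16:00, 16:50–17:20.
Yusuf free within 09:00–18:00: 09:00–11:00, 12:40–13:20, 14:20–16:00, 16:30–16:40.
Uma free within 09:00–18:00: 09:10–11:00, 12:30–16:20.
Ulrich free within 09:00–18:00: 09:00–09:40, 11:10–15:10.
Priya ∩ Rania: 10:40–11:20, 14:10–14:40, 15:00–16:00, 16:50–17:20.
Priya ∩ Rania ∩ Yusuf: 10:40–11:00, 14:20–14:40, 15:00–16:00.
Priya ∩ Rania ∩ Yusuf ∩ Uma: 10:40–11:00, 14:20–14:40, 15:00–16:00.
Priya ∩ Rania ∩ Yusuf ∩ Uma ∩ Grace: 10:40–11:00, 14:20–14:40, 15:00–16:00.
Priya ∩ Rania ∩ Yusuf ∩ Uma ∩ Grace ∩ Ulrich: 14:20–14:40, 15:00–15:10.
Windows ≥ 20 min: 14:20–14:40.

14:20–14:40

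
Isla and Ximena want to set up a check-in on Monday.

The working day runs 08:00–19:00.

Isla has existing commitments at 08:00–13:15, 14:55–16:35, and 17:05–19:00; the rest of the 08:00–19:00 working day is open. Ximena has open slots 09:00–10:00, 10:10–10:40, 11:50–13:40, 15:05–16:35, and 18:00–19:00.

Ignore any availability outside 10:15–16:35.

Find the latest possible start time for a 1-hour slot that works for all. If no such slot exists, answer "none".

none

Isla free within 08:00–19:00: 13:15–14:55, 16:35–17:05.
Isla ∩ Ximena: 13:15–13:40.
Restricted to 10:15–16:35: 13:15–13:40.
Windows ≥ 60 min: (none).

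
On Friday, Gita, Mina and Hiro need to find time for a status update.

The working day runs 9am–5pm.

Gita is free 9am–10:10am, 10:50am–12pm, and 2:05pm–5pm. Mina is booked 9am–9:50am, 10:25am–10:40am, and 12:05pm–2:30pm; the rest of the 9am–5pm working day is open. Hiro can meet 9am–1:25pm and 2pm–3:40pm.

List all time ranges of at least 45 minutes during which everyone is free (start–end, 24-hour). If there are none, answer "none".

Mina free within 09:00–17:00: 09:50–10:25, 10:40–12:05, 14:30–17:00.
Gita ∩ Mina: 09:50–10:10, 10:50–12:00, 14:30–17:00.
Gita ∩ Mina ∩ Hiro: 09:50–10:10, 10:50–12:00, 14:30–15:40.
Windows ≥ 45 min: 10:50–12:00, 14:30–15:40.

10:50–12:00, 14:30–15:40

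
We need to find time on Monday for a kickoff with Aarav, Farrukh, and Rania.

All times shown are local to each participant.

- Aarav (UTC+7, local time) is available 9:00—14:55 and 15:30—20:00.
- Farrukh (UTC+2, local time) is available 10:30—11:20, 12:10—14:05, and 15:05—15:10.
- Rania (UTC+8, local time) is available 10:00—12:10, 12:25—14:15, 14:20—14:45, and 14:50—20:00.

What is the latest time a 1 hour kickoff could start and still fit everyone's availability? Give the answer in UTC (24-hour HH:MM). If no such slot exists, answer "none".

11:00

Aarav → UTC: 02:00–07:55, 08:30–13:00.
Farrukh → UTC: 08:30–09:20, 10:10–12:05, 13:05–13:10.
Rania → UTC: 02:00–04:10, 04:25–06:15, 06:20–06:45, 06:50–12:00.
Aarav ∩ Farrukh: 08:30–09:20, 10:10–12:05.
Aarav ∩ Farrukh ∩ Rania: 08:30–09:20, 10:10–12:00.
Windows ≥ 60 min: 10:10–12:00.
Latest start in the last window 10:10–12:00 is 12:00 − 60 min = 11:00.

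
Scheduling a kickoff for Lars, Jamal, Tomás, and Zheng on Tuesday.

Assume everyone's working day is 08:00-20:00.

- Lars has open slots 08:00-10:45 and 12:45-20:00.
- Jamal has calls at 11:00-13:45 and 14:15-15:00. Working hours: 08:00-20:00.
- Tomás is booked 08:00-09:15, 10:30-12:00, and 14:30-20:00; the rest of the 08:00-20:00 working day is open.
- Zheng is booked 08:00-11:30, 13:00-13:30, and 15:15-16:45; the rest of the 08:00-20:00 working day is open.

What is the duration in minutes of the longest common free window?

Jamal free within 08:00–20:00: 08:00–11:00, 13:45–14:15, 15:00–20:00.
Tomás free within 08:00–20:00: 09:15–10:30, 12:00–14:30.
Zheng free within 08:00–20:00: 11:30–13:00, 13:30–15:15, 16:45–20:00.
Lars ∩ Jamal: 08:00–10:45, 13:45–14:15, 15:00–20:00.
Lars ∩ Jamal ∩ Tomás: 09:15–10:30, 13:45–14:15.
Lars ∩ Jamal ∩ Tomás ∩ Zheng: 13:45–14:15.
Single common window of 30 minutes.

30 minutes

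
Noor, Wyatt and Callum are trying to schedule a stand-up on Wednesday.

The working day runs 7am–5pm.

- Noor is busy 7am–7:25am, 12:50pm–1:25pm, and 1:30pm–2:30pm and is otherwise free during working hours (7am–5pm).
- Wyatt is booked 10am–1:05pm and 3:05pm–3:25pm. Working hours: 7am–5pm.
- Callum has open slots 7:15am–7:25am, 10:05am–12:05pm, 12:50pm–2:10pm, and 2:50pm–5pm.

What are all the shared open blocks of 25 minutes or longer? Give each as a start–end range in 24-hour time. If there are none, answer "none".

Noor free within 07:00–17:00: 07:25–12:50, 13:25–13:30, 14:30–17:00.
Wyatt free within 07:00–17:00: 07:00–10:00, 13:05–15:05, 15:25–17:00.
Noor ∩ Wyatt: 07:25–10:00, 13:25–13:30, 14:30–15:05, 15:25–17:00.
Noor ∩ Wyatt ∩ Callum: 13:25–13:30, 14:50–15:05, 15:25–17:00.
Windows ≥ 25 min: 15:25–17:00.

15:25–17:00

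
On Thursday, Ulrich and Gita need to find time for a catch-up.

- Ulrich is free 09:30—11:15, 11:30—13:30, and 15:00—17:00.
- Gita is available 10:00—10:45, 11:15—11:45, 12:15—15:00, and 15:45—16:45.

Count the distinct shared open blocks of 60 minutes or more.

Ulrich ∩ Gita: 10:00–10:45, 11:30–11:45, 12:15–13:30, 15:45–16:45.
Windows ≥ 60 min: 12:15–13:30, 15:45–16:45.
That's 2 windows.

2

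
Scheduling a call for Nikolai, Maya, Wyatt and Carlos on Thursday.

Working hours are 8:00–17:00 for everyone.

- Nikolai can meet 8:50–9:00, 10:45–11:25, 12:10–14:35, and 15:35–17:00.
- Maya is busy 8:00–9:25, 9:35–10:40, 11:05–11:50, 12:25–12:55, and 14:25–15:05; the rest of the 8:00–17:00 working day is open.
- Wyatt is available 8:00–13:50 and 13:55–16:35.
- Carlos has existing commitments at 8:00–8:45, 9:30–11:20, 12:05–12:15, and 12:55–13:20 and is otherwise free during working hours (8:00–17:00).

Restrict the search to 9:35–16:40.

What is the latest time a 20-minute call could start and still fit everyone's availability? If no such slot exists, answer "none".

Maya free within 08:00–17:00: 09:25–09:35, 10:40–11:05, 11:50–12:25, 12:55–14:25, 15:05–17:00.
Carlos free within 08:00–17:00: 08:45–09:30, 11:20–12:05, 12:15–12:55, 13:20–17:00.
Nikolai ∩ Maya: 10:45–11:05, 12:10–12:25, 12:55–14:25, 15:35–17:00.
Nikolai ∩ Maya ∩ Wyatt: 10:45–11:05, 12:10–12:25, 12:55–13:50, 13:55–14:25, 15:35–16:35.
Nikolai ∩ Maya ∩ Wyatt ∩ Carlos: 12:15–12:25, 13:20–13:50, 13:55–14:25, 15:35–16:35.
Restricted to 09:35–16:40: 12:15–12:25, 13:20–13:50, 13:55–14:25, 15:35–16:35.
Windows ≥ 20 min: 13:20–13:50, 13:55–14:25, 15:35–16:35.
Latest start in the last window 15:35–16:35 is 16:35 − 20 min = 16:15.

16:15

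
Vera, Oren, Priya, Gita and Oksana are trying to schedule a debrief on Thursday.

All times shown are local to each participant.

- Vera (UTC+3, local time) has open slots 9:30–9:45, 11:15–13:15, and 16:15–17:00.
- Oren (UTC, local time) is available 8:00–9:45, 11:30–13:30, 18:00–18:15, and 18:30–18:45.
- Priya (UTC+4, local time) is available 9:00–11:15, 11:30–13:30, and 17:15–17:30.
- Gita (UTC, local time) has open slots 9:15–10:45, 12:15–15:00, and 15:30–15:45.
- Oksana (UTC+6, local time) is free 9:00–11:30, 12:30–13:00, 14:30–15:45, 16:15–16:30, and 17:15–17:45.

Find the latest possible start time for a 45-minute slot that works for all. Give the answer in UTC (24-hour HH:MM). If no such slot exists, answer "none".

Vera → UTC: 06:30–06:45, 08:15–10:15, 13:15–14:00.
Oren → UTC: 08:00–09:45, 11:30–13:30, 18:00–18:15, 18:30–18:45.
Priya → UTC: 05:00–07:15, 07:30–09:30, 13:15–13:30.
Gita → UTC: 09:15–10:45, 12:15–15:00, 15:30–15:45.
Oksana → UTC: 03:00–05:30, 06:30–07:00, 08:30–09:45, 10:15–10:30, 11:15–11:45.
Vera ∩ Oren: 08:15–09:45, 13:15–13:30.
Vera ∩ Oren ∩ Priya: 08:15–09:30, 13:15–13:30.
Vera ∩ Oren ∩ Priya ∩ Gita: 09:15–09:30, 13:15–13:30.
Vera ∩ Oren ∩ Priya ∩ Gita ∩ Oksana: 09:15–09:30.
Windows ≥ 45 min: (none).

none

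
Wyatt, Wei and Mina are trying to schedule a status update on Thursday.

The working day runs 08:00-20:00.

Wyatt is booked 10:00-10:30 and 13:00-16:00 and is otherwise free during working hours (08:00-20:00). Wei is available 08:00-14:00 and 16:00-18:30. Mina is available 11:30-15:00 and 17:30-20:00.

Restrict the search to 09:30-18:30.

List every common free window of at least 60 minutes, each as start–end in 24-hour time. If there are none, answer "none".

11:30–13:00, 17:30–18:30

Wyatt free within 08:00–20:00: 08:00–10:00, 10:30–13:00, 16:00–20:00.
Wyatt ∩ Wei: 08:00–10:00, 10:30–13:00, 16:00–18:30.
Wyatt ∩ Wei ∩ Mina: 11:30–13:00, 17:30–18:30.
Restricted to 09:30–18:30: 11:30–13:00, 17:30–18:30.
Windows ≥ 60 min: 11:30–13:00, 17:30–18:30.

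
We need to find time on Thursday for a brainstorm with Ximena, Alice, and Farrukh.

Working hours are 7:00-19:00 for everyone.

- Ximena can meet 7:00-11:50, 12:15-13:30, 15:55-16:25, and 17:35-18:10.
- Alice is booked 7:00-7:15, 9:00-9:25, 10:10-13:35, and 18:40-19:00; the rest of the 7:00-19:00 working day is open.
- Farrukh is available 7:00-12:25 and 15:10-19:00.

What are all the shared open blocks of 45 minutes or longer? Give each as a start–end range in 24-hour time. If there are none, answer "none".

07:15–09:00, 09:25–10:10

Alice free within 07:00–19:00: 07:15–09:00, 09:25–10:10, 13:35–18:40.
Ximena ∩ Alice: 07:15–09:00, 09:25–10:10, 15:55–16:25, 17:35–18:10.
Ximena ∩ Alice ∩ Farrukh: 07:15–09:00, 09:25–10:10, 15:55–16:25, 17:35–18:10.
Windows ≥ 45 min: 07:15–09:00, 09:25–10:10.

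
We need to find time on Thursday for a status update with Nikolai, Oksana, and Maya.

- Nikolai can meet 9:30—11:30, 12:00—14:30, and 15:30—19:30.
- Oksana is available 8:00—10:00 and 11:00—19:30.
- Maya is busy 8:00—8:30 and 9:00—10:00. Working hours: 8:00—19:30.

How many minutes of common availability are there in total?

420 minutes

Maya free within 08:00–19:30: 08:30–09:00, 10:00–19:30.
Nikolai ∩ Oksana: 09:30–10:00, 11:00–11:30, 12:00–14:30, 15:30–19:30.
Nikolai ∩ Oksana ∩ Maya: 11:00–11:30, 12:00–14:30, 15:30–19:30.
Total common minutes: 30 + 150 + 240 = 420.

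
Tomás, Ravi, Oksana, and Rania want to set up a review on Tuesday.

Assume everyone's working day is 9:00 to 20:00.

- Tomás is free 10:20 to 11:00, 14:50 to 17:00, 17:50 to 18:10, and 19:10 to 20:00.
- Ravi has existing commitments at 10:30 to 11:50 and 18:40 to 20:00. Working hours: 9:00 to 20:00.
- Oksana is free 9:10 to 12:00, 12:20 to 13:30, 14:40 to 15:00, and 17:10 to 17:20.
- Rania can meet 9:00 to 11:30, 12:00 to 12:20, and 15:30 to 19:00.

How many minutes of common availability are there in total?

10 minutes

Ravi free within 09:00–20:00: 09:00–10:30, 11:50–18:40.
Tomás ∩ Ravi: 10:20–10:30, 14:50–17:00, 17:50–18:10.
Tomás ∩ Ravi ∩ Oksana: 10:20–10:30, 14:50–15:00.
Tomás ∩ Ravi ∩ Oksana ∩ Rania: 10:20–10:30.
Total common minutes: 10.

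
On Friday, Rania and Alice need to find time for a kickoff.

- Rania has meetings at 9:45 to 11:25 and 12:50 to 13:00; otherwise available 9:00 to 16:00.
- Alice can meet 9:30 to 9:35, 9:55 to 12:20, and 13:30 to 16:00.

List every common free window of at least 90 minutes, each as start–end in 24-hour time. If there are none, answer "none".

Rania free within 09:00–16:00: 09:00–09:45, 11:25–12:50, 13:00–16:00.
Rania ∩ Alice: 09:30–09:35, 11:25–12:20, 13:30–16:00.
Windows ≥ 90 min: 13:30–16:00.

13:30–16:00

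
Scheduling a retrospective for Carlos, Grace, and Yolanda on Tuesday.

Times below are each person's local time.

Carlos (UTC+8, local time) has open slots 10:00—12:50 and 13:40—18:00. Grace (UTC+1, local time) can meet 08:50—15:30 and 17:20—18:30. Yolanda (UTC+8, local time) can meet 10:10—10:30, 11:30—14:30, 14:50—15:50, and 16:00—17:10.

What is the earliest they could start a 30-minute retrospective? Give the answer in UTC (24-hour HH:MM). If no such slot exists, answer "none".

Carlos → UTC: 02:00–04:50, 05:40–10:00.
Grace → UTC: 07:50–14:30, 16:20–17:30.
Yolanda → UTC: 02:10–02:30, 03:30–06:30, 06:50–07:50, 08:00–09:10.
Carlos ∩ Grace: 07:50–10:00.
Carlos ∩ Grace ∩ Yolanda: 08:00–09:10.
Windows ≥ 30 min: 08:00–09:10.
Earliest such window starts at 08:00.

08:00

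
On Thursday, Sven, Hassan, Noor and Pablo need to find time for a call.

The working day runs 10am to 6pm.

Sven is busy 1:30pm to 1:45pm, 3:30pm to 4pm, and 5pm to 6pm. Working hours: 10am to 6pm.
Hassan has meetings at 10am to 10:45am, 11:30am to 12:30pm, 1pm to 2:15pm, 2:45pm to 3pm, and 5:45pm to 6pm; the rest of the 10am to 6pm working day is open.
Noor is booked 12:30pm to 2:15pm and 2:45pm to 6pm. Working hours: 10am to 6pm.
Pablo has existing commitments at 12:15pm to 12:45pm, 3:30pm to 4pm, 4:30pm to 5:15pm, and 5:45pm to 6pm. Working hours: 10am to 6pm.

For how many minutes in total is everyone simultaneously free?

Sven free within 10:00–18:00: 10:00–13:30, 13:45–15:30, 16:00–17:00.
Hassan free within 10:00–18:00: 10:45–11:30, 12:30–13:00, 14:15–14:45, 15:00–17:45.
Noor free within 10:00–18:00: 10:00–12:30, 14:15–14:45.
Pablo free within 10:00–18:00: 10:00–12:15, 12:45–15:30, 16:00–16:30, 17:15–17:45.
Sven ∩ Hassan: 10:45–11:30, 12:30–13:00, 14:15–14:45, 15:00–15:30, 16:00–17:00.
Sven ∩ Hassan ∩ Noor: 10:45–11:30, 14:15–14:45.
Sven ∩ Hassan ∩ Noor ∩ Pablo: 10:45–11:30, 14:15–14:45.
Total common minutes: 45 + 30 = 75.

75 minutes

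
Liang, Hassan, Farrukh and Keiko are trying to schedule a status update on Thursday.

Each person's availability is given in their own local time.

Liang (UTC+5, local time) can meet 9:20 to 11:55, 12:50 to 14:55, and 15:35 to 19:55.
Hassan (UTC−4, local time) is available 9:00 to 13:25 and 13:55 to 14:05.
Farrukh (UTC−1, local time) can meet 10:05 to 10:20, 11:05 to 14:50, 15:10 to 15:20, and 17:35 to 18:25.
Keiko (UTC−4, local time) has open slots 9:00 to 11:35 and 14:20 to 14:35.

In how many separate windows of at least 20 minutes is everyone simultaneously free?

Liang → UTC: 04:20–06:55, 07:50–09:55, 10:35–14:55.
Hassan → UTC: 13:00–17:25, 17:55–18:05.
Farrukh → UTC: 11:05–11:20, 12:05–15:50, 16:10–16:20, 18:35–19:25.
Keiko → UTC: 13:00–15:35, 18:20–18:35.
Liang ∩ Hassan: 13:00–14:55.
Liang ∩ Hassan ∩ Farrukh: 13:00–14:55.
Liang ∩ Hassan ∩ Farrukh ∩ Keiko: 13:00–14:55.
Windows ≥ 20 min: 13:00–14:55.
That's 1 window.

1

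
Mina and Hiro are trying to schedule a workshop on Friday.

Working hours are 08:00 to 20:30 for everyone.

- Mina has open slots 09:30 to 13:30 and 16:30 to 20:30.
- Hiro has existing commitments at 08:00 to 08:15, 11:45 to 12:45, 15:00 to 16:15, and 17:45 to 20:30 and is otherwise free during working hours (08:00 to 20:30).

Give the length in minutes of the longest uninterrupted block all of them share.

Hiro free within 08:00–20:30: 08:15–11:45, 12:45–15:00, 16:15–17:45.
Mina ∩ Hiro: 09:30–11:45, 12:45–13:30, 16:30–17:45.
Common window lengths: 135, 45, 75 min; longest is 135.

135 minutes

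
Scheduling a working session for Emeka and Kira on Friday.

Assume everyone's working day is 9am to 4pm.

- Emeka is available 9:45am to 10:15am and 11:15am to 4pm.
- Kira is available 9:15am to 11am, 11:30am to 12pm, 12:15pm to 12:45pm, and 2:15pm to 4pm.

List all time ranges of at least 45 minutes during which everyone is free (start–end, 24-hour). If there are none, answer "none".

Emeka ∩ Kira: 09:45–10:15, 11:30–12:00, 12:15–12:45, 14:15–16:00.
Windows ≥ 45 min: 14:15–16:00.

14:15–16:00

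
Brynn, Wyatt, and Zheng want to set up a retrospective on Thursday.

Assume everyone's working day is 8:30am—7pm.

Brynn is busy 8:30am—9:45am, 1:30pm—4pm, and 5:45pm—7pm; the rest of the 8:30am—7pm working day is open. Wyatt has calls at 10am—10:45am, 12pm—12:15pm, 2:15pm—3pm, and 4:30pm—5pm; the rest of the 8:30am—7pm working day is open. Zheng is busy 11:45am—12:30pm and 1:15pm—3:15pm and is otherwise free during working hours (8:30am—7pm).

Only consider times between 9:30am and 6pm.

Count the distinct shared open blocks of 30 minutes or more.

4

Brynn free within 08:30–19:00: 09:45–13:30, 16:00–17:45.
Wyatt free within 08:30–19:00: 08:30–10:00, 10:45–12:00, 12:15–14:15, 15:00–16:30, 17:00–19:00.
Zheng free within 08:30–19:00: 08:30–11:45, 12:30–13:15, 15:15–19:00.
Brynn ∩ Wyatt: 09:45–10:00, 10:45–12:00, 12:15–13:30, 16:00–16:30, 17:00–17:45.
Brynn ∩ Wyatt ∩ Zheng: 09:45–10:00, 10:45–11:45, 12:30–13:15, 16:00–16:30, 17:00–17:45.
Restricted to 09:30–18:00: 09:45–10:00, 10:45–11:45, 12:30–13:15, 16:00–16:30, 17:00–17:45.
Windows ≥ 30 min: 10:45–11:45, 12:30–13:15, 16:00–16:30, 17:00–17:45.
That's 4 windows.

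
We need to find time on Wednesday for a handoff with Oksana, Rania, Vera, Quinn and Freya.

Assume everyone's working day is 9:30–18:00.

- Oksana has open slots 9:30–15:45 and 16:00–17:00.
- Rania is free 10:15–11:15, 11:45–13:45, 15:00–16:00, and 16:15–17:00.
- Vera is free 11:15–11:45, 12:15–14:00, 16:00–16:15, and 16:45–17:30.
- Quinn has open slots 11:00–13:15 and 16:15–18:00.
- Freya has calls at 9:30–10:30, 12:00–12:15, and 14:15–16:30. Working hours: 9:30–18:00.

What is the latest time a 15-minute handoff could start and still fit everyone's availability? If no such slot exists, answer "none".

Freya free within 09:30–18:00: 10:30–12:00, 12:15–14:15, 16:30–18:00.
Oksana ∩ Rania: 10:15–11:15, 11:45–13:45, 15:00–15:45, 16:15–17:00.
Oksana ∩ Rania ∩ Vera: 12:15–13:45, 16:45–17:00.
Oksana ∩ Rania ∩ Vera ∩ Quinn: 12:15–13:15, 16:45–17:00.
Oksana ∩ Rania ∩ Vera ∩ Quinn ∩ Freya: 12:15–13:15, 16:45–17:00.
Windows ≥ 15 min: 12:15–13:15, 16:45–17:00.
Latest start in the last window 16:45–17:00 is 17:00 − 15 min = 16:45.

16:45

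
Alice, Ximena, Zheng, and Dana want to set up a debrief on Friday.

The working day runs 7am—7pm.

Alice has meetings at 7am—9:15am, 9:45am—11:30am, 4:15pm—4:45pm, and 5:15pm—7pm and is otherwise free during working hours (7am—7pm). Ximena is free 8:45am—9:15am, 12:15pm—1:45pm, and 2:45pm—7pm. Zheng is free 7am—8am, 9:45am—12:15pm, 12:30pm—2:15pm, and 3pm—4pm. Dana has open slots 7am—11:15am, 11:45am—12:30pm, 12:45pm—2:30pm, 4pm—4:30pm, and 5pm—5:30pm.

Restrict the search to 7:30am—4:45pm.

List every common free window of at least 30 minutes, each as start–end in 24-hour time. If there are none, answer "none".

12:45–13:45

Alice free within 07:00–19:00: 09:15–09:45, 11:30–16:15, 16:45–17:15.
Alice ∩ Ximena: 12:15–13:45, 14:45–16:15, 16:45–17:15.
Alice ∩ Ximena ∩ Zheng: 12:30–13:45, 15:00–16:00.
Alice ∩ Ximena ∩ Zheng ∩ Dana: 12:45–13:45.
Restricted to 07:30–16:45: 12:45–13:45.
Windows ≥ 30 min: 12:45–13:45.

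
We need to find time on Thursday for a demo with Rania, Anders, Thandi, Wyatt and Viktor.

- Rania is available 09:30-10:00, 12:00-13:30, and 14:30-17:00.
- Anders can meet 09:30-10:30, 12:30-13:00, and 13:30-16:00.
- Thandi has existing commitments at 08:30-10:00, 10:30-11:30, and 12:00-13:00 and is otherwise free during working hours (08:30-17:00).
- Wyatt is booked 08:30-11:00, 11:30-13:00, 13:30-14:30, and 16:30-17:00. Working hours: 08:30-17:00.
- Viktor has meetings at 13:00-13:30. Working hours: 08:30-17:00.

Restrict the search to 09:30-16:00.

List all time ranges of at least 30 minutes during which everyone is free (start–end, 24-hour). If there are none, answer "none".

14:30–16:00

Thandi free within 08:30–17:00: 10:00–10:30, 11:30–12:00, 13:00–17:00.
Wyatt free within 08:30–17:00: 11:00–11:30, 13:00–13:30, 14:30–16:30.
Viktor free within 08:30–17:00: 08:30–13:00, 13:30–17:00.
Rania ∩ Anders: 09:30–10:00, 12:30–13:00, 14:30–16:00.
Rania ∩ Anders ∩ Thandi: 14:30–16:00.
Rania ∩ Anders ∩ Thandi ∩ Wyatt: 14:30–16:00.
Rania ∩ Anders ∩ Thandi ∩ Wyatt ∩ Viktor: 14:30–16:00.
Restricted to 09:30–16:00: 14:30–16:00.
Windows ≥ 30 min: 14:30–16:00.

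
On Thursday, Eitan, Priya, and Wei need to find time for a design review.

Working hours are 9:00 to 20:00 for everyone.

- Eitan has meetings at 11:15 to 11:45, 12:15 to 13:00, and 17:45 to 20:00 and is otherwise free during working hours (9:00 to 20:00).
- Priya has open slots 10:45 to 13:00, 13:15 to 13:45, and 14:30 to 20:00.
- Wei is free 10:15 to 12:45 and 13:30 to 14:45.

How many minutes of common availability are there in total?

90 minutes

Eitan free within 09:00–20:00: 09:00–11:15, 11:45–12:15, 13:00–17:45.
Eitan ∩ Priya: 10:45–11:15, 11:45–12:15, 13:15–13:45, 14:30–17:45.
Eitan ∩ Priya ∩ Wei: 10:45–11:15, 11:45–12:15, 13:30–13:45, 14:30–14:45.
Total common minutes: 30 + 30 + 15 + 15 = 90.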